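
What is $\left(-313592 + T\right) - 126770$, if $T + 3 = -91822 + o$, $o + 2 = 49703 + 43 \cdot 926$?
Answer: $-442668$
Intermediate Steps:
$o = 89519$ ($o = -2 + \left(49703 + 43 \cdot 926\right) = -2 + \left(49703 + 39818\right) = -2 + 89521 = 89519$)
$T = -2306$ ($T = -3 + \left(-91822 + 89519\right) = -3 - 2303 = -2306$)
$\left(-313592 + T\right) - 126770 = \left(-313592 - 2306\right) - 126770 = -315898 - 126770 = -442668$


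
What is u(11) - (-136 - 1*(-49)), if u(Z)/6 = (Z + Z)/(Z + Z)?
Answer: 93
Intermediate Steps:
u(Z) = 6 (u(Z) = 6*((Z + Z)/(Z + Z)) = 6*((2*Z)/((2*Z))) = 6*((2*Z)*(1/(2*Z))) = 6*1 = 6)
u(11) - (-136 - 1*(-49)) = 6 - (-136 - 1*(-49)) = 6 - (-136 + 49) = 6 - 1*(-87) = 6 + 87 = 93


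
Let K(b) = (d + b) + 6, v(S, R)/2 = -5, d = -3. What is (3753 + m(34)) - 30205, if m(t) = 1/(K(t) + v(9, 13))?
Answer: -714203/27 ≈ -26452.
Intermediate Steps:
v(S, R) = -10 (v(S, R) = 2*(-5) = -10)
K(b) = 3 + b (K(b) = (-3 + b) + 6 = 3 + b)
m(t) = 1/(-7 + t) (m(t) = 1/((3 + t) - 10) = 1/(-7 + t))
(3753 + m(34)) - 30205 = (3753 + 1/(-7 + 34)) - 30205 = (3753 + 1/27) - 30205 = 101332/27 - 30205 = -714203/27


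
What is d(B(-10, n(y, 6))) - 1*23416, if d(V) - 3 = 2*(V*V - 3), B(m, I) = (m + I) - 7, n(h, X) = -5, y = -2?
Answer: -22451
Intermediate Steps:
B(m, I) = -7 + I + m (B(m, I) = (I + m) - 7 = -7 + I + m)
d(V) = -3 + 2*V² (d(V) = 3 + 2*(V*V - 3) = 3 + 2*(V² - 3) = 3 + 2*(-3 + V²) = 3 + (-6 + 2*V²) = -3 + 2*V²)
d(B(-10, n(y, 6))) - 1*23416 = (-3 + 2*(-7 - 5 - 10)²) - 1*23416 = (-3 + 2*(-22)²) - 23416 = (-3 + 2*484) - 23416 = (-3 + 968) - 23416 = 965 - 23416 = -22451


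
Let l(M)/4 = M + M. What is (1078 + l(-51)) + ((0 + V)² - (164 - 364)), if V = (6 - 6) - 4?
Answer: 886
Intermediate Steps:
l(M) = 8*M (l(M) = 4*(M + M) = 4*(2*M) = 8*M)
V = -4 (V = 0 - 4 = -4)
(1078 + l(-51)) + ((0 + V)² - (164 - 364)) = (1078 + 8*(-51)) + ((0 - 4)² - (164 - 364)) = (1078 - 408) + ((-4)² - 1*(-200)) = 670 + (16 + 200) = 670 + 216 = 886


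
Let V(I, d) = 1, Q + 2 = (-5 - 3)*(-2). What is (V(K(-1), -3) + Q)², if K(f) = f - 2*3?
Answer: 225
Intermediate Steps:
K(f) = -6 + f (K(f) = f - 6 = -6 + f)
Q = 14 (Q = -2 + (-5 - 3)*(-2) = -2 - 8*(-2) = -2 + 16 = 14)
(V(K(-1), -3) + Q)² = (1 + 14)² = 15² = 225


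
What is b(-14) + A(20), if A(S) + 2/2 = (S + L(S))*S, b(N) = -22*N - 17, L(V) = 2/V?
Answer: 692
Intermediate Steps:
b(N) = -17 - 22*N
A(S) = -1 + S*(S + 2/S) (A(S) = -1 + (S + 2/S)*S = -1 + S*(S + 2/S))
b(-14) + A(20) = (-17 - 22*(-14)) + (1 + 20**2) = (-17 + 308) + (1 + 400) = 291 + 401 = 692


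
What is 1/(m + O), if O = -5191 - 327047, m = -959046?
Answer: -1/1291284 ≈ -7.7442e-7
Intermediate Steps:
O = -332238
1/(m + O) = 1/(-959046 - 332238) = 1/(-1291284) = -1/1291284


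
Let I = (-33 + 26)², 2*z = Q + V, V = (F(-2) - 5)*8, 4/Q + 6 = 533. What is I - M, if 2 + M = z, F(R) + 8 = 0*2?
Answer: 54279/527 ≈ 103.00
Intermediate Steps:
Q = 4/527 (Q = 4/(-6 + 533) = 4/527 ≈ 0.0075901)
F(R) = -8 (F(R) = -8 + 0*2 = -8 + 0 = -8)
V = -104 (V = (-8 - 5)*8 = -13*8 = -104)
z = -27402/527 (z = (4/527 - 104)/2 = (½)*(-54804/527) = -27402/527 ≈ -51.996)
M = -28456/527 (M = -2 - 27402/527 = -28456/527 ≈ -53.996)
I = 49 (I = (-7)² = 49)
I - M = 49 - 1*(-28456/527) = 49 + 28456/527 = 54279/527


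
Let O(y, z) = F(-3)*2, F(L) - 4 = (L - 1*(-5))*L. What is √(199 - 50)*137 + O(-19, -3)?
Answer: -4 + 137*√149 ≈ 1668.3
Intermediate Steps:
F(L) = 4 + L*(5 + L) (F(L) = 4 + (L - 1*(-5))*L = 4 + (L + 5)*L = 4 + (5 + L)*L = 4 + L*(5 + L))
O(y, z) = -4 (O(y, z) = (4 + (-3)² + 5*(-3))*2 = (4 + 9 - 15)*2 = -2*2 = -4)
√(199 - 50)*137 + O(-19, -3) = √(199 - 50)*137 - 4 = √149*137 - 4 = 137*√149 - 4 = -4 + 137*√149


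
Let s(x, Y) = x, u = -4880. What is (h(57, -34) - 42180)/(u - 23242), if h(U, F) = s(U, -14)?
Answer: 14041/9374 ≈ 1.4979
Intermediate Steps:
h(U, F) = U
(h(57, -34) - 42180)/(u - 23242) = (57 - 42180)/(-4880 - 23242) = -42123/(-28122) = -42123*(-1/28122) = 14041/9374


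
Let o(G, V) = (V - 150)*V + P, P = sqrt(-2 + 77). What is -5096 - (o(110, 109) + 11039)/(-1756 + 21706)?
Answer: -3389059/665 - sqrt(3)/3990 ≈ -5096.3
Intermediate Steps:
P = 5*sqrt(3) (P = sqrt(75) = 5*sqrt(3) ≈ 8.6602)
o(G, V) = 5*sqrt(3) + V*(-150 + V) (o(G, V) = (V - 150)*V + 5*sqrt(3) = (-150 + V)*V + 5*sqrt(3) = V*(-150 + V) + 5*sqrt(3) = 5*sqrt(3) + V*(-150 + V))
-5096 - (o(110, 109) + 11039)/(-1756 + 21706) = -5096 - ((109**2 - 150*109 + 5*sqrt(3)) + 11039)/(-1756 + 21706) = -5096 - ((11881 - 16350 + 5*sqrt(3)) + 11039)/19950 = -5096 - ((-4469 + 5*sqrt(3)) + 11039)/19950 = -5096 - (6570 + 5*sqrt(3))/19950 = -5096 - (219/665 + sqrt(3)/3990) = -5096 + (-219/665 - sqrt(3)/3990) = -3389059/665 - sqrt(3)/3990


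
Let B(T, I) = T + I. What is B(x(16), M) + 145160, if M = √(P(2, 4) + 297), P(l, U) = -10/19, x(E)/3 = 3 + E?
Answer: 145217 + √107027/19 ≈ 1.4523e+5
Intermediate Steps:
x(E) = 9 + 3*E (x(E) = 3*(3 + E) = 9 + 3*E)
P(l, U) = -10/19 (P(l, U) = -10*1/19 = -10/19)
M = √107027/19 (M = √(-10/19 + 297) = √(5633/19) = √107027/19 ≈ 17.218)
B(T, I) = I + T
B(x(16), M) + 145160 = (√107027/19 + (9 + 3*16)) + 145160 = (√107027/19 + (9 + 48)) + 145160 = (√107027/19 + 57) + 145160 = (57 + √107027/19) + 145160 = 145217 + √107027/19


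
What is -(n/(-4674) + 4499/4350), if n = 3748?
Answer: -787421/3388650 ≈ -0.23237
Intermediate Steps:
-(n/(-4674) + 4499/4350) = -(3748/(-4674) + 4499/4350) = -(3748*(-1/4674) + 4499*(1/4350)) = -(-1874/2337 + 4499/4350) = -1*787421/3388650 = -787421/3388650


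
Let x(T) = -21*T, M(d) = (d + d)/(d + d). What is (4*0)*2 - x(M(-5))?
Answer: 21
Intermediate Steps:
M(d) = 1 (M(d) = (2*d)/((2*d)) = (2*d)*(1/(2*d)) = 1)
(4*0)*2 - x(M(-5)) = (4*0)*2 - (-21) = 0*2 - 1*(-21) = 0 + 21 = 21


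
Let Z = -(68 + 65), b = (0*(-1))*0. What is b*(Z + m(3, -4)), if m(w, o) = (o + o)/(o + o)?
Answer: 0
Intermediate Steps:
m(w, o) = 1 (m(w, o) = (2*o)/((2*o)) = (2*o)*(1/(2*o)) = 1)
b = 0 (b = 0*0 = 0)
Z = -133 (Z = -1*133 = -133)
b*(Z + m(3, -4)) = 0*(-133 + 1) = 0*(-132) = 0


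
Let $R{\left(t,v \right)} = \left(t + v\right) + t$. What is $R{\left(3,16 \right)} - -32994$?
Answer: $33016$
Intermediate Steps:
$R{\left(t,v \right)} = v + 2 t$
$R{\left(3,16 \right)} - -32994 = \left(16 + 2 \cdot 3\right) - -32994 = \left(16 + 6\right) + 32994 = 22 + 32994 = 33016$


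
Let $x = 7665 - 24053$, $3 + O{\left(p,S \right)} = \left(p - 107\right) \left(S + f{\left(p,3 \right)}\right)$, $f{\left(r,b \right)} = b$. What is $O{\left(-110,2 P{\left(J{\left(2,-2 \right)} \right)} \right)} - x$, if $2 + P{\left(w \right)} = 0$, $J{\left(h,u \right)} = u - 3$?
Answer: $16602$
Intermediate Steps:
$J{\left(h,u \right)} = -3 + u$
$P{\left(w \right)} = -2$ ($P{\left(w \right)} = -2 + 0 = -2$)
$O{\left(p,S \right)} = -3 + \left(-107 + p\right) \left(3 + S\right)$ ($O{\left(p,S \right)} = -3 + \left(p - 107\right) \left(S + 3\right) = -3 + \left(-107 + p\right) \left(3 + S\right)$)
$x = -16388$ ($x = 7665 - 24053 = -16388$)
$O{\left(-110,2 P{\left(J{\left(2,-2 \right)} \right)} \right)} - x = \left(-324 - 107 \cdot 2 \left(-2\right) + 3 \left(-110\right) + 2 \left(-2\right) \left(-110\right)\right) - -16388 = \left(-324 - -428 - 330 - -440\right) + 16388 = \left(-324 + 428 - 330 + 440\right) + 16388 = 214 + 16388 = 16602$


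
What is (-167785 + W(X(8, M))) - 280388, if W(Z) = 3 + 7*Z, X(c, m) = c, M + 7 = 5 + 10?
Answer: -448114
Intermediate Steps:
M = 8 (M = -7 + (5 + 10) = -7 + 15 = 8)
(-167785 + W(X(8, M))) - 280388 = (-167785 + (3 + 7*8)) - 280388 = (-167785 + (3 + 56)) - 280388 = (-167785 + 59) - 280388 = -167726 - 280388 = -448114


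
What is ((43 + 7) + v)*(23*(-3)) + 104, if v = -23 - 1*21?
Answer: -310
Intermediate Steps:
v = -44 (v = -23 - 21 = -44)
((43 + 7) + v)*(23*(-3)) + 104 = ((43 + 7) - 44)*(23*(-3)) + 104 = (50 - 44)*(-69) + 104 = 6*(-69) + 104 = -414 + 104 = -310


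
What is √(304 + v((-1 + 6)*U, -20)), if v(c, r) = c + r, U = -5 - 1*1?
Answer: √254 ≈ 15.937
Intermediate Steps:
U = -6 (U = -5 - 1 = -6)
√(304 + v((-1 + 6)*U, -20)) = √(304 + ((-1 + 6)*(-6) - 20)) = √(304 + (5*(-6) - 20)) = √(304 + (-30 - 20)) = √(304 - 50) = √254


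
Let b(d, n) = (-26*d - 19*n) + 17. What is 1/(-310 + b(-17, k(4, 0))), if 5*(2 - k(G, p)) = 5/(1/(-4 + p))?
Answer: 1/35 ≈ 0.028571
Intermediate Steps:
k(G, p) = 6 - p (k(G, p) = 2 - 1/(1/(-4 + p)) = 2 - (-4 + p) = 2 - (-20 + 5*p)/5 = 2 + (4 - p) = 6 - p)
b(d, n) = 17 - 26*d - 19*n
1/(-310 + b(-17, k(4, 0))) = 1/(-310 + (17 - 26*(-17) - 19*(6 - 1*0))) = 1/(-310 + (17 + 442 - 19*(6 + 0))) = 1/(-310 + (17 + 442 - 19*6)) = 1/(-310 + (17 + 442 - 114)) = 1/(-310 + 345) = 1/35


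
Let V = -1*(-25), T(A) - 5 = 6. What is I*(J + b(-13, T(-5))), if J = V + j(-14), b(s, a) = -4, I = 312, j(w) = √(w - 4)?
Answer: 6552 + 936*I*√2 ≈ 6552.0 + 1323.7*I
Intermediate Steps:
T(A) = 11 (T(A) = 5 + 6 = 11)
j(w) = √(-4 + w)
V = 25
J = 25 + 3*I*√2 (J = 25 + √(-4 - 14) = 25 + √(-18) = 25 + 3*I*√2 ≈ 25.0 + 4.2426*I)
I*(J + b(-13, T(-5))) = 312*((25 + 3*I*√2) - 4) = 312*(21 + 3*I*√2) = 6552 + 936*I*√2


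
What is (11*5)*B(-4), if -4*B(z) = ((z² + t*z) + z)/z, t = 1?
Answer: 55/2 ≈ 27.500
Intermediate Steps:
B(z) = -(z² + 2*z)/(4*z) (B(z) = -((z² + 1*z) + z)/(4*z) = -((z² + z) + z)/(4*z) = -((z + z²) + z)/(4*z) = -(z² + 2*z)/(4*z))
(11*5)*B(-4) = (11*5)*(-½ - ¼*(-4)) = 55*(-½ + 1) = 55*(½) = 55/2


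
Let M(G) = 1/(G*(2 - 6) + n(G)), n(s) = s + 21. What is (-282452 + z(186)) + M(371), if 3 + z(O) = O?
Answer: -308237749/1092 ≈ -2.8227e+5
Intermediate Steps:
z(O) = -3 + O
n(s) = 21 + s
M(G) = 1/(21 - 3*G) (M(G) = 1/(G*(2 - 6) + (21 + G)) = 1/(G*(-4) + (21 + G)) = 1/(-4*G + (21 + G)) = 1/(21 - 3*G))
(-282452 + z(186)) + M(371) = (-282452 + (-3 + 186)) - 1/(-21 + 3*371) = (-282452 + 183) - 1/(-21 + 1113) = -282269 - 1/1092 = -308237749/1092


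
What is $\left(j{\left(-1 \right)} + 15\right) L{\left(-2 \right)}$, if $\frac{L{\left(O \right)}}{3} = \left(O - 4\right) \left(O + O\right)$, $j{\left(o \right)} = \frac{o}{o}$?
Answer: $1152$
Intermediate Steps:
$j{\left(o \right)} = 1$
$L{\left(O \right)} = 6 O \left(-4 + O\right)$ ($L{\left(O \right)} = 3 \left(O - 4\right) \left(O + O\right) = 3 \left(-4 + O\right) 2 O = 3 \cdot 2 O \left(-4 + O\right) = 6 O \left(-4 + O\right)$)
$\left(j{\left(-1 \right)} + 15\right) L{\left(-2 \right)} = \left(1 + 15\right) 6 \left(-2\right) \left(-4 - 2\right) = 16 \cdot 6 \left(-2\right) \left(-6\right) = 16 \cdot 72 = 1152$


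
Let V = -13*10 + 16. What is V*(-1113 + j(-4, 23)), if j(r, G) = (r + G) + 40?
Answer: 120156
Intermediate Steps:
j(r, G) = 40 + G + r (j(r, G) = (G + r) + 40 = 40 + G + r)
V = -114 (V = -130 + 16 = -114)
V*(-1113 + j(-4, 23)) = -114*(-1113 + (40 + 23 - 4)) = -114*(-1113 + 59) = -114*(-1054) = 120156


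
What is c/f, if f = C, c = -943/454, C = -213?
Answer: 943/96702 ≈ 0.0097516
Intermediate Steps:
c = -943/454 (c = -943*1/454 = -943/454 ≈ -2.0771)
f = -213
c/f = -943/454/(-213) = -943/454*(-1/213) = 943/96702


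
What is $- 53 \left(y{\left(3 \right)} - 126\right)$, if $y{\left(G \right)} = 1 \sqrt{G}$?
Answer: $6678 - 53 \sqrt{3} \approx 6586.2$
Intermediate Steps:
$y{\left(G \right)} = \sqrt{G}$
$- 53 \left(y{\left(3 \right)} - 126\right) = - 53 \left(\sqrt{3} - 126\right) = - 53 \left(-126 + \sqrt{3}\right) = 6678 - 53 \sqrt{3}$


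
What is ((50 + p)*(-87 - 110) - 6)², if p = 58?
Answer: 452923524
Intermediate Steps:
((50 + p)*(-87 - 110) - 6)² = ((50 + 58)*(-87 - 110) - 6)² = (108*(-197) - 6)² = (-21276 - 6)² = (-21282)² = 452923524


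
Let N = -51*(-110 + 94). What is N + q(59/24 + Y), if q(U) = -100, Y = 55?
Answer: 716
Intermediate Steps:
N = 816 (N = -51*(-16) = 816)
N + q(59/24 + Y) = 816 - 100 = 716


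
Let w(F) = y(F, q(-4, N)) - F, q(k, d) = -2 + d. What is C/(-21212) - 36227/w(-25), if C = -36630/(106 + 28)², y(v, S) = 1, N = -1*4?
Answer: -3449558901541/2475737368 ≈ -1393.3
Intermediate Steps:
N = -4
w(F) = 1 - F
C = -18315/8978 (C = -36630/(134²) = -36630/17956 = -36630*1/17956 = -18315/8978 ≈ -2.0400)
C/(-21212) - 36227/w(-25) = -18315/8978/(-21212) - 36227/(1 - 1*(-25)) = -18315/8978*(-1/21212) - 36227/(1 + 25) = 18315/190441336 - 36227/26 = -3449558901541/2475737368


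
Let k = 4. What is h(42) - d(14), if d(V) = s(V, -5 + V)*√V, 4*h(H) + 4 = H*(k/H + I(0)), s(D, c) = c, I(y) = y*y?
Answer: -9*√14 ≈ -33.675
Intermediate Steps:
I(y) = y²
h(H) = 0 (h(H) = -1 + (H*(4/H + 0²))/4 = -1 + (H*(4/H + 0))/4 = -1 + (H*(4/H))/4 = -1 + (¼)*4 = -1 + 1 = 0)
d(V) = √V*(-5 + V) (d(V) = (-5 + V)*√V = √V*(-5 + V))
h(42) - d(14) = 0 - √14*(-5 + 14) = 0 - √14*9 = 0 - 9*√14 = -9*√14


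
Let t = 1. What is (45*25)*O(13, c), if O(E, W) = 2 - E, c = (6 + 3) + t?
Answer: -12375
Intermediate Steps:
c = 10 (c = (6 + 3) + 1 = 9 + 1 = 10)
(45*25)*O(13, c) = (45*25)*(2 - 1*13) = 1125*(2 - 13) = 1125*(-11) = -12375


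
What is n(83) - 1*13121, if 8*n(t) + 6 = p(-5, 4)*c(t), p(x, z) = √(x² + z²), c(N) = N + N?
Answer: -52487/4 + 83*√41/4 ≈ -12989.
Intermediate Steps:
c(N) = 2*N
n(t) = -¾ + t*√41/4 (n(t) = -¾ + (√((-5)² + 4²)*(2*t))/8 = -¾ + (√(25 + 16)*(2*t))/8 = -¾ + (√41*(2*t))/8 = -¾ + (2*t*√41)/8 = -¾ + t*√41/4)
n(83) - 1*13121 = (-¾ + (¼)*83*√41) - 1*13121 = (-¾ + 83*√41/4) - 13121 = -52487/4 + 83*√41/4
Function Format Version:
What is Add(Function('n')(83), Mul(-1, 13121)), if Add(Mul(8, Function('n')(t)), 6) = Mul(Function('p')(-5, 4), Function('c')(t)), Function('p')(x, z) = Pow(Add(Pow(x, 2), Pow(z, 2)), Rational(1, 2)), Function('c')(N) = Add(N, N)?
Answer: Add(Rational(-52487, 4), Mul(Rational(83, 4), Pow(41, Rational(1, 2)))) ≈ -12989.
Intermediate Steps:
Function('c')(N) = Mul(2, N)
Function('n')(t) = Add(Rational(-3, 4), Mul(Rational(1, 4), t, Pow(41, Rational(1, 2)))) (Function('n')(t) = Add(Rational(-3, 4), Mul(Rational(1, 8), Mul(Pow(Add(Pow(-5, 2), Pow(4, 2)), Rational(1, 2)), Mul(2, t)))) = Add(Rational(-3, 4), Mul(Rational(1, 8), Mul(Pow(Add(25, 16), Rational(1, 2)), Mul(2, t)))) = Add(Rational(-3, 4), Mul(Rational(1, 8), Mul(Pow(41, Rational(1, 2)), Mul(2, t)))) = Add(Rational(-3, 4), Mul(Rational(1, 8), Mul(2, t, Pow(41, Rational(1, 2))))) = Add(Rational(-3, 4), Mul(Rational(1, 4), t, Pow(41, Rational(1, 2)))))
Add(Function('n')(83), Mul(-1, 13121)) = Add(Add(Rational(-3, 4), Mul(Rational(1, 4), 83, Pow(41, Rational(1, 2)))), Mul(-1, 13121)) = Add(Add(Rational(-3, 4), Mul(Rational(83, 4), Pow(41, Rational(1, 2)))), -13121) = Add(Rational(-52487, 4), Mul(Rational(83, 4), Pow(41, Rational(1, 2))))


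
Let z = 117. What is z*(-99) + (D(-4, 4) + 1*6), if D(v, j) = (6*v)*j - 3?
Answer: -11676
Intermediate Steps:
D(v, j) = -3 + 6*j*v (D(v, j) = 6*j*v - 3 = -3 + 6*j*v)
z*(-99) + (D(-4, 4) + 1*6) = 117*(-99) + ((-3 + 6*4*(-4)) + 1*6) = -11583 + ((-3 - 96) + 6) = -11583 + (-99 + 6) = -11583 - 93 = -11676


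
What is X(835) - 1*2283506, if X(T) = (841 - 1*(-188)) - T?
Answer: -2283312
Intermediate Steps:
X(T) = 1029 - T (X(T) = (841 + 188) - T = 1029 - T)
X(835) - 1*2283506 = (1029 - 1*835) - 1*2283506 = (1029 - 835) - 2283506 = 194 - 2283506 = -2283312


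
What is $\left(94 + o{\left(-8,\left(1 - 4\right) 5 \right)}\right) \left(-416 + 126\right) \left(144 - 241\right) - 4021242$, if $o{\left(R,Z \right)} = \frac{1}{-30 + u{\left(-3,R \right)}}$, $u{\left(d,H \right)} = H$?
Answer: $- \frac{26177483}{19} \approx -1.3778 \cdot 10^{6}$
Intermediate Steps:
$o{\left(R,Z \right)} = \frac{1}{-30 + R}$
$\left(94 + o{\left(-8,\left(1 - 4\right) 5 \right)}\right) \left(-416 + 126\right) \left(144 - 241\right) - 4021242 = \left(94 + \frac{1}{-30 - 8}\right) \left(-416 + 126\right) \left(144 - 241\right) - 4021242 = \left(94 + \frac{1}{-38}\right) \left(\left(-290\right) \left(-97\right)\right) - 4021242 = \left(94 - \frac{1}{38}\right) 28130 - 4021242 = \frac{3571}{38} \cdot 28130 - 4021242 = \frac{50226115}{19} - 4021242 = - \frac{26177483}{19}$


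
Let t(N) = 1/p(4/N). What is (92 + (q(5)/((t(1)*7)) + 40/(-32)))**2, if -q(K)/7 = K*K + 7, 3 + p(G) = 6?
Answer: 441/16 ≈ 27.563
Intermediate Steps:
p(G) = 3 (p(G) = -3 + 6 = 3)
q(K) = -49 - 7*K**2 (q(K) = -7*(K*K + 7) = -7*(K**2 + 7) = -7*(7 + K**2) = -49 - 7*K**2)
t(N) = 1/3
(92 + (q(5)/((t(1)*7)) + 40/(-32)))**2 = (92 + ((-49 - 7*5**2)/(((1/3)*7)) + 40/(-32)))**2 = (92 + ((-49 - 7*25)/(7/3) + 40*(-1/32)))**2 = (92 + ((-49 - 175)*(3/7) - 5/4))**2 = (92 + (-224*3/7 - 5/4))**2 = (92 + (-96 - 5/4))**2 = (92 - 389/4)**2 = (-21/4)**2 = 441/16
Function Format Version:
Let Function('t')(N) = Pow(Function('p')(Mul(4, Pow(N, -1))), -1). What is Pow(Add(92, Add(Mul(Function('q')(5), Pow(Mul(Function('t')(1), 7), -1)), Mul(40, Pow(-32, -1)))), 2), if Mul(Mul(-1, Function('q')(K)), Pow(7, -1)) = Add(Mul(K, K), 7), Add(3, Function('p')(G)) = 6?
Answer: Rational(441, 16) ≈ 27.563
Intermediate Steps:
Function('p')(G) = 3 (Function('p')(G) = Add(-3, 6) = 3)
Function('q')(K) = Add(-49, Mul(-7, Pow(K, 2))) (Function('q')(K) = Mul(-7, Add(Mul(K, K), 7)) = Mul(-7, Add(Pow(K, 2), 7)) = Mul(-7, Add(7, Pow(K, 2))) = Add(-49, Mul(-7, Pow(K, 2))))
Function('t')(N) = Rational(1, 3) (Function('t')(N) = Pow(3, -1) = Rational(1, 3))
Pow(Add(92, Add(Mul(Function('q')(5), Pow(Mul(Function('t')(1), 7), -1)), Mul(40, Pow(-32, -1)))), 2) = Pow(Add(92, Add(Mul(Add(-49, Mul(-7, Pow(5, 2))), Pow(Mul(Rational(1, 3), 7), -1)), Mul(40, Pow(-32, -1)))), 2) = Pow(Add(92, Add(Mul(Add(-49, Mul(-7, 25)), Pow(Rational(7, 3), -1)), Mul(40, Rational(-1, 32)))), 2) = Pow(Add(92, Add(Mul(Add(-49, -175), Rational(3, 7)), Rational(-5, 4))), 2) = Pow(Add(92, Add(Mul(-224, Rational(3, 7)), Rational(-5, 4))), 2) = Pow(Add(92, Add(-96, Rational(-5, 4))), 2) = Pow(Add(92, Rational(-389, 4)), 2) = Pow(Rational(-21, 4), 2) = Rational(441, 16)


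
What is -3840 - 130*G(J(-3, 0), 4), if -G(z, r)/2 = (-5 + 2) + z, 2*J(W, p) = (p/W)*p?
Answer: -4620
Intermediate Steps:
J(W, p) = p**2/(2*W) (J(W, p) = ((p/W)*p)/2 = (p**2/W)/2 = p**2/(2*W))
G(z, r) = 6 - 2*z (G(z, r) = -2*((-5 + 2) + z) = -2*(-3 + z) = 6 - 2*z)
-3840 - 130*G(J(-3, 0), 4) = -3840 - 130*(6 - 0**2/(-3)) = -3840 - 130*(6 - (-1)*0/3) = -3840 - 130*(6 - 2*0) = -3840 - 130*(6 + 0) = -3840 - 130*6 = -3840 - 1*780 = -3840 - 780 = -4620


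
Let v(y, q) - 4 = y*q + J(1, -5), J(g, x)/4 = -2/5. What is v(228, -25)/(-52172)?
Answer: 7122/65215 ≈ 0.10921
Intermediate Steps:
J(g, x) = -8/5 (J(g, x) = 4*(-2/5) = -8/5)
v(y, q) = 12/5 + q*y (v(y, q) = 4 + (y*q - 8/5) = 4 + (q*y - 8/5) = 4 + (-8/5 + q*y) = 12/5 + q*y)
v(228, -25)/(-52172) = (12/5 - 25*228)/(-52172) = (12/5 - 5700)*(-1/52172) = -28488/5*(-1/52172) = 7122/65215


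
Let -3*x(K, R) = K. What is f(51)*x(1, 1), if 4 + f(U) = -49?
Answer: 53/3 ≈ 17.667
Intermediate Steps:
x(K, R) = -K/3
f(U) = -53 (f(U) = -4 - 49 = -53)
f(51)*x(1, 1) = -(-53)/3 = -53*(-⅓) = 53/3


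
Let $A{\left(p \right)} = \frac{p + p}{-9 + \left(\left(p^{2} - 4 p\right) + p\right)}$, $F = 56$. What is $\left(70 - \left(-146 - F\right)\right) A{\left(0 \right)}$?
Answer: $0$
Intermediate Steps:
$A{\left(p \right)} = \frac{2 p}{-9 + p^{2} - 3 p}$ ($A{\left(p \right)} = \frac{2 p}{-9 + \left(p^{2} - 3 p\right)} = \frac{2 p}{-9 + p^{2} - 3 p}$)
$\left(70 - \left(-146 - F\right)\right) A{\left(0 \right)} = \left(70 - \left(-146 - 56\right)\right) 2 \cdot 0 \frac{1}{-9 + 0^{2} - 0} = \left(70 - \left(-146 - 56\right)\right) 2 \cdot 0 \frac{1}{-9 + 0 + 0} = \left(70 - -202\right) 2 \cdot 0 \frac{1}{-9} = \left(70 + 202\right) 2 \cdot 0 \left(- \frac{1}{9}\right) = 272 \cdot 0 = 0$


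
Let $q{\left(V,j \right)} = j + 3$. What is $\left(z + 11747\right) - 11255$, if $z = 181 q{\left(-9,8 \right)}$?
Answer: $2483$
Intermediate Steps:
$q{\left(V,j \right)} = 3 + j$
$z = 1991$ ($z = 181 \left(3 + 8\right) = 181 \cdot 11 = 1991$)
$\left(z + 11747\right) - 11255 = \left(1991 + 11747\right) - 11255 = 13738 - 11255 = 2483$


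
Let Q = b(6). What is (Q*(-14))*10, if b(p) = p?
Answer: -840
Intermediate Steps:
Q = 6
(Q*(-14))*10 = (6*(-14))*10 = -84*10 = -840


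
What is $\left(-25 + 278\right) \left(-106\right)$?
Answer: $-26818$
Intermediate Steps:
$\left(-25 + 278\right) \left(-106\right) = 253 \left(-106\right) = -26818$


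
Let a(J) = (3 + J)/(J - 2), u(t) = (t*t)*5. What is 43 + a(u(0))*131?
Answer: -307/2 ≈ -153.50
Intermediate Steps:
u(t) = 5*t**2 (u(t) = t**2*5 = 5*t**2)
a(J) = (3 + J)/(-2 + J)
43 + a(u(0))*131 = 43 + ((3 + 5*0**2)/(-2 + 5*0**2))*131 = 43 + ((3 + 5*0)/(-2 + 5*0))*131 = 43 + ((3 + 0)/(-2 + 0))*131 = 43 + (3/(-2))*131 = 43 - 1/2*3*131 = 43 - 3/2*131 = 43 - 393/2 = -307/2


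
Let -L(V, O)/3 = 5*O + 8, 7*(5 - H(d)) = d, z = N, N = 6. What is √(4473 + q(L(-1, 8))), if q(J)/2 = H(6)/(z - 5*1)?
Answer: √219583/7 ≈ 66.942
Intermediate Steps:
z = 6
H(d) = 5 - d/7
L(V, O) = -24 - 15*O (L(V, O) = -3*(5*O + 8) = -3*(8 + 5*O) = -24 - 15*O)
q(J) = 58/7 (q(J) = 2*((5 - ⅐*6)/(6 - 5*1)) = 2*((5 - 6/7)/(6 - 5)) = 2*((29/7)/1) = 2*((29/7)*1) = 2*(29/7) = 58/7)
√(4473 + q(L(-1, 8))) = √(4473 + 58/7) = √(31369/7) = √219583/7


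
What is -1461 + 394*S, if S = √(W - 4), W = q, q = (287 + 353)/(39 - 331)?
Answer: -1461 + 788*I*√8249/73 ≈ -1461.0 + 980.4*I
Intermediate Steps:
q = -160/73 (q = 640/(-292) = 640*(-1/292) = -160/73 ≈ -2.1918)
W = -160/73 ≈ -2.1918
S = 2*I*√8249/73 (S = √(-160/73 - 4) = √(-452/73) = 2*I*√8249/73 ≈ 2.4883*I)
-1461 + 394*S = -1461 + 394*(2*I*√8249/73) = -1461 + 788*I*√8249/73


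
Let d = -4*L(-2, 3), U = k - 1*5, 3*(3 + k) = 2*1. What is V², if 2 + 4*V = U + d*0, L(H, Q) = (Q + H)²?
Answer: 49/9 ≈ 5.4444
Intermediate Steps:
k = -7/3 (k = -3 + (2*1)/3 = -3 + (⅓)*2 = -3 + ⅔ = -7/3 ≈ -2.3333)
U = -22/3 (U = -7/3 - 1*5 = -7/3 - 5 = -22/3 ≈ -7.3333)
L(H, Q) = (H + Q)²
d = -4 (d = -4*(-2 + 3)² = -4*1² = -4*1 = -4)
V = -7/3 (V = -½ + (-22/3 - 4*0)/4 = -½ + (-22/3 + 0)/4 = -½ + (¼)*(-22/3) = -½ - 11/6 = -7/3 ≈ -2.3333)
V² = (-7/3)² = 49/9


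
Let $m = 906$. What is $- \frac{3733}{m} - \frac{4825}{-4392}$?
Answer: $- \frac{2003981}{663192} \approx -3.0217$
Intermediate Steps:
$- \frac{3733}{m} - \frac{4825}{-4392} = - \frac{3733}{906} - \frac{4825}{-4392} = \left(-3733\right) \frac{1}{906} - - \frac{4825}{4392} = - \frac{3733}{906} + \frac{4825}{4392} = - \frac{2003981}{663192}$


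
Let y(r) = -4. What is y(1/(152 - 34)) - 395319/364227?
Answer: -617409/121409 ≈ -5.0854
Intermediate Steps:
y(1/(152 - 34)) - 395319/364227 = -4 - 395319/364227 = -4 - 1*131773/121409 = -4 - 131773/121409 = -617409/121409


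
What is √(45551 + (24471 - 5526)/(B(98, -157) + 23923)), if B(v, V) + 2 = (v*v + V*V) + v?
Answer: √1074133771946/4856 ≈ 213.43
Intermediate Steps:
B(v, V) = -2 + v + V² + v² (B(v, V) = -2 + ((v*v + V*V) + v) = -2 + ((v² + V²) + v) = -2 + ((V² + v²) + v) = -2 + (v + V² + v²) = -2 + v + V² + v²)
√(45551 + (24471 - 5526)/(B(98, -157) + 23923)) = √(45551 + (24471 - 5526)/((-2 + 98 + (-157)² + 98²) + 23923)) = √(45551 + 18945/((-2 + 98 + 24649 + 9604) + 23923)) = √(45551 + 18945/(34349 + 23923)) = √(45551 + 18945/58272) = √(45551 + 18945*(1/58272)) = √(45551 + 6315/19424) = √(884788939/19424) = √1074133771946/4856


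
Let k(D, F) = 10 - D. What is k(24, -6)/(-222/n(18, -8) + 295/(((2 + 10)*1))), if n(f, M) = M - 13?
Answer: -1176/2953 ≈ -0.39824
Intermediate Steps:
n(f, M) = -13 + M
k(24, -6)/(-222/n(18, -8) + 295/(((2 + 10)*1))) = (10 - 1*24)/(-222/(-13 - 8) + 295/(((2 + 10)*1))) = (10 - 24)/(-222/(-21) + 295/((12*1))) = -14/(-222*(-1/21) + 295/12) = -14/(74/7 + 295*(1/12)) = -14/(74/7 + 295/12) = -14/2953/84 = -14*84/2953 = -1176/2953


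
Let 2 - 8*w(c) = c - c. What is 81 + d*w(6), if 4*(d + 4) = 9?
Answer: 1289/16 ≈ 80.563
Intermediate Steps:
d = -7/4 (d = -4 + (¼)*9 = -4 + 9/4 = -7/4 ≈ -1.7500)
w(c) = ¼ (w(c) = ¼ - (c - c)/8 = ¼ - ⅛*0 = ¼ + 0 = ¼)
81 + d*w(6) = 81 - 7/4*¼ = 81 - 7/16 = 1289/16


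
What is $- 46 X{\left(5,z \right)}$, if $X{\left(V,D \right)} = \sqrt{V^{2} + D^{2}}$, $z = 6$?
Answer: $- 46 \sqrt{61} \approx -359.27$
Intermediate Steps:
$X{\left(V,D \right)} = \sqrt{D^{2} + V^{2}}$
$- 46 X{\left(5,z \right)} = - 46 \sqrt{6^{2} + 5^{2}} = - 46 \sqrt{36 + 25} = - 46 \sqrt{61}$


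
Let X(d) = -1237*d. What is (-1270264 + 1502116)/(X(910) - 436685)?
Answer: -77284/520785 ≈ -0.14840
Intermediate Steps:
(-1270264 + 1502116)/(X(910) - 436685) = (-1270264 + 1502116)/(-1237*910 - 436685) = 231852/(-1125670 - 436685) = 231852/(-1562355) = 231852*(-1/1562355) = -77284/520785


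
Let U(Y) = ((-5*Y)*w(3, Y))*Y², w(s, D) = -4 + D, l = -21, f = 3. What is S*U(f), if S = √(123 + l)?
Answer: 135*√102 ≈ 1363.4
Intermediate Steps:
S = √102 (S = √(123 - 21) = √102 ≈ 10.100)
U(Y) = -5*Y³*(-4 + Y) (U(Y) = ((-5*Y)*(-4 + Y))*Y² = (-5*Y*(-4 + Y))*Y² = -5*Y³*(-4 + Y))
S*U(f) = √102*(5*3³*(4 - 1*3)) = √102*(5*27*(4 - 3)) = √102*(5*27*1) = √102*135 = 135*√102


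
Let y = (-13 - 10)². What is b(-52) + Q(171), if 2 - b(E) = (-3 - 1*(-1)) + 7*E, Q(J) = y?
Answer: 897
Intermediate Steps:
y = 529 (y = (-23)² = 529)
Q(J) = 529
b(E) = 4 - 7*E (b(E) = 2 - ((-3 - 1*(-1)) + 7*E) = 2 - ((-3 + 1) + 7*E) = 2 - (-2 + 7*E) = 2 + (2 - 7*E) = 4 - 7*E)
b(-52) + Q(171) = (4 - 7*(-52)) + 529 = (4 + 364) + 529 = 368 + 529 = 897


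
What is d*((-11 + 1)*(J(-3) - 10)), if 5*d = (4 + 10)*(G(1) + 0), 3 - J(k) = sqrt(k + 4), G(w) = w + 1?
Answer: 448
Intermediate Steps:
G(w) = 1 + w
J(k) = 3 - sqrt(4 + k) (J(k) = 3 - sqrt(k + 4) = 3 - sqrt(4 + k))
d = 28/5 (d = ((4 + 10)*((1 + 1) + 0))/5 = (14*(2 + 0))/5 = (14*2)/5 = (1/5)*28 = 28/5 ≈ 5.6000)
d*((-11 + 1)*(J(-3) - 10)) = 28*((-11 + 1)*((3 - sqrt(4 - 3)) - 10))/5 = 28*(-10*((3 - sqrt(1)) - 10))/5 = 28*(-10*((3 - 1*1) - 10))/5 = 28*(-10*((3 - 1) - 10))/5 = 28*(-10*(2 - 10))/5 = 28*(-10*(-8))/5 = (28/5)*80 = 448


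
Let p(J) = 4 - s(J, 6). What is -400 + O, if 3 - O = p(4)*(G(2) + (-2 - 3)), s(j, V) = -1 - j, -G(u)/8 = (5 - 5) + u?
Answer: -208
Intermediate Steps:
G(u) = -8*u (G(u) = -8*((5 - 5) + u) = -8*(0 + u) = -8*u)
p(J) = 5 + J (p(J) = 4 - (-1 - J) = 4 + (1 + J) = 5 + J)
O = 192 (O = 3 - (5 + 4)*(-8*2 + (-2 - 3)) = 3 - 9*(-16 - 5) = 3 - 9*(-21) = 3 - 1*(-189) = 3 + 189 = 192)
-400 + O = -400 + 192 = -208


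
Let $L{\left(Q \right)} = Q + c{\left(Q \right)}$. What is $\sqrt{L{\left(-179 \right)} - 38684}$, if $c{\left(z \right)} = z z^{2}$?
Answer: $3 i \sqrt{641578} \approx 2403.0 i$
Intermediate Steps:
$c{\left(z \right)} = z^{3}$
$L{\left(Q \right)} = Q + Q^{3}$
$\sqrt{L{\left(-179 \right)} - 38684} = \sqrt{\left(-179 + \left(-179\right)^{3}\right) - 38684} = \sqrt{\left(-179 - 5735339\right) - 38684} = \sqrt{-5735518 - 38684} = \sqrt{-5774202} = 3 i \sqrt{641578}$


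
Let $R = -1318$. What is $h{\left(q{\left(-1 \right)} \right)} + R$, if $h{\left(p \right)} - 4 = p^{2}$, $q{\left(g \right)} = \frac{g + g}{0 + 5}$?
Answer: $- \frac{32846}{25} \approx -1313.8$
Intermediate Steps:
$q{\left(g \right)} = \frac{2 g}{5}$
$h{\left(p \right)} = 4 + p^{2}$
$h{\left(q{\left(-1 \right)} \right)} + R = \left(4 + \left(\frac{2}{5} \left(-1\right)\right)^{2}\right) - 1318 = \left(4 + \left(- \frac{2}{5}\right)^{2}\right) - 1318 = \left(4 + \frac{4}{25}\right) - 1318 = \frac{104}{25} - 1318 = - \frac{32846}{25}$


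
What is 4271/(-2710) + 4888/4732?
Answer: -133921/246610 ≈ -0.54305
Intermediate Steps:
4271/(-2710) + 4888/4732 = 4271*(-1/2710) + 4888*(1/4732) = -4271/2710 + 94/91 = -133921/246610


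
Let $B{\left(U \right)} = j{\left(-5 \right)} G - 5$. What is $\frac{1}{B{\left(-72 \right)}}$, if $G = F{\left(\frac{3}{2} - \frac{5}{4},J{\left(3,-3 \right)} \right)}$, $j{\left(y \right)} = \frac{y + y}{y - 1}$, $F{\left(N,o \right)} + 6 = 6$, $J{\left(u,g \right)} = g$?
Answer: $- \frac{1}{5} \approx -0.2$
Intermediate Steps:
$F{\left(N,o \right)} = 0$ ($F{\left(N,o \right)} = -6 + 6 = 0$)
$j{\left(y \right)} = \frac{2 y}{-1 + y}$
$G = 0$
$B{\left(U \right)} = -5$ ($B{\left(U \right)} = 2 \left(-5\right) \frac{1}{-1 - 5} \cdot 0 - 5 = 2 \left(-5\right) \frac{1}{-6} \cdot 0 - 5 = 2 \left(-5\right) \left(- \frac{1}{6}\right) 0 - 5 = \frac{5}{3} \cdot 0 - 5 = 0 - 5 = -5$)
$\frac{1}{B{\left(-72 \right)}} = \frac{1}{-5} = - \frac{1}{5}$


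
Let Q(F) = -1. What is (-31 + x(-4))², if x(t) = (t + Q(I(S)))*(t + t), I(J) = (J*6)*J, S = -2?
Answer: 81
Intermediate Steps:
I(J) = 6*J² (I(J) = (6*J)*J = 6*J²)
x(t) = 2*t*(-1 + t) (x(t) = (t - 1)*(t + t) = (-1 + t)*(2*t) = 2*t*(-1 + t))
(-31 + x(-4))² = (-31 + 2*(-4)*(-1 - 4))² = (-31 + 2*(-4)*(-5))² = (-31 + 40)² = 9² = 81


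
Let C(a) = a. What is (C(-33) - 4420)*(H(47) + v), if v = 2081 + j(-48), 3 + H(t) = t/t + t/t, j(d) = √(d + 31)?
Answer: -9262240 - 4453*I*√17 ≈ -9.2622e+6 - 18360.0*I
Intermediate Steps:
j(d) = √(31 + d)
H(t) = -1 (H(t) = -3 + (t/t + t/t) = -3 + (1 + 1) = -3 + 2 = -1)
v = 2081 + I*√17 (v = 2081 + √(31 - 48) = 2081 + √(-17) = 2081 + I*√17 ≈ 2081.0 + 4.1231*I)
(C(-33) - 4420)*(H(47) + v) = (-33 - 4420)*(-1 + (2081 + I*√17)) = -4453*(2080 + I*√17) = -9262240 - 4453*I*√17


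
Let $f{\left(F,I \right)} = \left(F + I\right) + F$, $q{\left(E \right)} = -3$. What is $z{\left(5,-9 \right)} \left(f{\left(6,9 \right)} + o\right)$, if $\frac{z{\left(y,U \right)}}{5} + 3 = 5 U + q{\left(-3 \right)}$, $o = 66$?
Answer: $-22185$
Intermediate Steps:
$f{\left(F,I \right)} = I + 2 F$
$z{\left(y,U \right)} = -30 + 25 U$ ($z{\left(y,U \right)} = -15 + 5 \left(5 U - 3\right) = -15 + 5 \left(-3 + 5 U\right) = -15 + \left(-15 + 25 U\right) = -30 + 25 U$)
$z{\left(5,-9 \right)} \left(f{\left(6,9 \right)} + o\right) = \left(-30 + 25 \left(-9\right)\right) \left(\left(9 + 2 \cdot 6\right) + 66\right) = \left(-30 - 225\right) \left(\left(9 + 12\right) + 66\right) = - 255 \left(21 + 66\right) = \left(-255\right) 87 = -22185$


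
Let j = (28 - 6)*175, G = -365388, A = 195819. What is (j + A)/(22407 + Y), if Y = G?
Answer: -199669/342981 ≈ -0.58216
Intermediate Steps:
Y = -365388
j = 3850 (j = 22*175 = 3850)
(j + A)/(22407 + Y) = (3850 + 195819)/(22407 - 365388) = 199669/(-342981) = 199669*(-1/342981) = -199669/342981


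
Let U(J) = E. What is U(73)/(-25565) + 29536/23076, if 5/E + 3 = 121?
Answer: 4455012487/3480633846 ≈ 1.2799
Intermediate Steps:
E = 5/118 (E = 5/(-3 + 121) = 5/118 ≈ 0.042373)
U(J) = 5/118
U(73)/(-25565) + 29536/23076 = (5/118)/(-25565) + 29536/23076 = (5/118)*(-1/25565) + 29536*(1/23076) = -1/603334 + 7384/5769 = 4455012487/3480633846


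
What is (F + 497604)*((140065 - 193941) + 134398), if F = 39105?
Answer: 43216882098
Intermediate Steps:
(F + 497604)*((140065 - 193941) + 134398) = (39105 + 497604)*((140065 - 193941) + 134398) = 536709*(-53876 + 134398) = 536709*80522 = 43216882098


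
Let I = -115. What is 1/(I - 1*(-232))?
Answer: 1/117 ≈ 0.0085470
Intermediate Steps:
1/(I - 1*(-232)) = 1/(-115 - 1*(-232)) = 1/(-115 + 232) = 1/117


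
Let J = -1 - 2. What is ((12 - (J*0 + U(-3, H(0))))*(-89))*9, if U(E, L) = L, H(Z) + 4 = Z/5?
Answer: -12816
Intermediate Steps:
H(Z) = -4 + Z/5
J = -3
((12 - (J*0 + U(-3, H(0))))*(-89))*9 = ((12 - (-3*0 + (-4 + (⅕)*0)))*(-89))*9 = ((12 - (0 + (-4 + 0)))*(-89))*9 = ((12 - (0 - 4))*(-89))*9 = ((12 - 1*(-4))*(-89))*9 = ((12 + 4)*(-89))*9 = (16*(-89))*9 = -1424*9 = -12816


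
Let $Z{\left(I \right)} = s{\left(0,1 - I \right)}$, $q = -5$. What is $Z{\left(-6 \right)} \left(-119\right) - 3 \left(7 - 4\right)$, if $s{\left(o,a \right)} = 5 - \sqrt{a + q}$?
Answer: $-604 + 119 \sqrt{2} \approx -435.71$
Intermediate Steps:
$s{\left(o,a \right)} = 5 - \sqrt{-5 + a}$ ($s{\left(o,a \right)} = 5 - \sqrt{a - 5} = 5 - \sqrt{-5 + a}$)
$Z{\left(I \right)} = 5 - \sqrt{-4 - I}$ ($Z{\left(I \right)} = 5 - \sqrt{-5 - \left(-1 + I\right)} = 5 - \sqrt{-4 - I}$)
$Z{\left(-6 \right)} \left(-119\right) - 3 \left(7 - 4\right) = \left(5 - \sqrt{-4 - -6}\right) \left(-119\right) - 3 \left(7 - 4\right) = \left(5 - \sqrt{-4 + 6}\right) \left(-119\right) - 9 = \left(5 - \sqrt{2}\right) \left(-119\right) - 9 = \left(-595 + 119 \sqrt{2}\right) - 9 = -604 + 119 \sqrt{2}$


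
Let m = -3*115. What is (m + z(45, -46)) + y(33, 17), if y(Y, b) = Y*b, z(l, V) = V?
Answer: 170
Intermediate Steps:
m = -345
(m + z(45, -46)) + y(33, 17) = (-345 - 46) + 33*17 = -391 + 561 = 170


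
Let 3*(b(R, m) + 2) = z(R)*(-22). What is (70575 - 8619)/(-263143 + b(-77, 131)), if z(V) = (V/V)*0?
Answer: -20652/87715 ≈ -0.23544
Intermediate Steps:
z(V) = 0 (z(V) = 1*0 = 0)
b(R, m) = -2 (b(R, m) = -2 + (0*(-22))/3 = -2 + (1/3)*0 = -2 + 0 = -2)
(70575 - 8619)/(-263143 + b(-77, 131)) = (70575 - 8619)/(-263143 - 2) = 61956/(-263145) = 61956*(-1/263145) = -20652/87715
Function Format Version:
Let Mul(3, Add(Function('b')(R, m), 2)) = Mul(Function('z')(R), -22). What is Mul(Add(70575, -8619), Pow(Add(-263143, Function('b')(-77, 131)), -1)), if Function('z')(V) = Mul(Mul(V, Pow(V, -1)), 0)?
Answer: Rational(-20652, 87715) ≈ -0.23544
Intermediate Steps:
Function('z')(V) = 0 (Function('z')(V) = Mul(1, 0) = 0)
Function('b')(R, m) = -2 (Function('b')(R, m) = Add(-2, Mul(Rational(1, 3), Mul(0, -22))) = Add(-2, Mul(Rational(1, 3), 0)) = Add(-2, 0) = -2)
Mul(Add(70575, -8619), Pow(Add(-263143, Function('b')(-77, 131)), -1)) = Mul(Add(70575, -8619), Pow(Add(-263143, -2), -1)) = Mul(61956, Pow(-263145, -1)) = Mul(61956, Rational(-1, 263145)) = Rational(-20652, 87715)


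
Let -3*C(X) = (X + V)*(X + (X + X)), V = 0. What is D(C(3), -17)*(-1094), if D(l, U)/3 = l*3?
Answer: 88614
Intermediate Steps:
C(X) = -X² (C(X) = -(X + 0)*(X + (X + X))/3 = -X*(X + 2*X)/3 = -X*3*X/3 = -X²)
D(l, U) = 9*l (D(l, U) = 3*(l*3) = 3*(3*l) = 9*l)
D(C(3), -17)*(-1094) = (9*(-1*3²))*(-1094) = (9*(-1*9))*(-1094) = (9*(-9))*(-1094) = -81*(-1094) = 88614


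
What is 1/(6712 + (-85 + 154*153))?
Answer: 1/30189 ≈ 3.3125e-5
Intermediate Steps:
1/(6712 + (-85 + 154*153)) = 1/(6712 + (-85 + 23562)) = 1/(6712 + 23477) = 1/30189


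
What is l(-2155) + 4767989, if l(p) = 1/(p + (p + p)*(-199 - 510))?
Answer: 14559698090016/3053635 ≈ 4.7680e+6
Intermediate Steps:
l(p) = -1/(1417*p) (l(p) = 1/(p + (2*p)*(-709)) = 1/(p - 1418*p) = 1/(-1417*p) = -1/(1417*p))
l(-2155) + 4767989 = -1/1417/(-2155) + 4767989 = -1/1417*(-1/2155) + 4767989 = 1/3053635 + 4767989 = 14559698090016/3053635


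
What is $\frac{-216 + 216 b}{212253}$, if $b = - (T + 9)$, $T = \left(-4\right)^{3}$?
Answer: $\frac{3888}{70751} \approx 0.054953$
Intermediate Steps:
$T = -64$
$b = 55$ ($b = - (-64 + 9) = \left(-1\right) \left(-55\right) = 55$)
$\frac{-216 + 216 b}{212253} = \frac{-216 + 216 \cdot 55}{212253} = \left(-216 + 11880\right) \frac{1}{212253} = 11664 \cdot \frac{1}{212253} = \frac{3888}{70751}$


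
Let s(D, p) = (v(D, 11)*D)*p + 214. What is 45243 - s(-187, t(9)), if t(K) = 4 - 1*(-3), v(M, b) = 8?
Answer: 55501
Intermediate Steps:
t(K) = 7 (t(K) = 4 + 3 = 7)
s(D, p) = 214 + 8*D*p (s(D, p) = (8*D)*p + 214 = 8*D*p + 214 = 214 + 8*D*p)
45243 - s(-187, t(9)) = 45243 - (214 + 8*(-187)*7) = 45243 - (214 - 10472) = 45243 - 1*(-10258) = 45243 + 10258 = 55501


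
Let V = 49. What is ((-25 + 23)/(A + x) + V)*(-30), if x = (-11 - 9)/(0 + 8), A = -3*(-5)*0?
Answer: -1494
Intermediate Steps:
A = 0 (A = 15*0 = 0)
x = -5/2 (x = -20/8 = -20*⅛ = -5/2 ≈ -2.5000)
((-25 + 23)/(A + x) + V)*(-30) = ((-25 + 23)/(0 - 5/2) + 49)*(-30) = (-2/(-5/2) + 49)*(-30) = (-2*(-⅖) + 49)*(-30) = (⅘ + 49)*(-30) = (249/5)*(-30) = -1494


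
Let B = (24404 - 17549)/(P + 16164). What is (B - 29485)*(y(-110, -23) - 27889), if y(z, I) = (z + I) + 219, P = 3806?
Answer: 3274129073357/3994 ≈ 8.1976e+8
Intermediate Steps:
B = 1371/3994 (B = (24404 - 17549)/(3806 + 16164) = 6855/19970 = 6855*(1/19970) = 1371/3994 ≈ 0.34327)
y(z, I) = 219 + I + z (y(z, I) = (I + z) + 219 = 219 + I + z)
(B - 29485)*(y(-110, -23) - 27889) = (1371/3994 - 29485)*((219 - 23 - 110) - 27889) = -117761719*(86 - 27889)/3994 = -117761719/3994*(-27803) = 3274129073357/3994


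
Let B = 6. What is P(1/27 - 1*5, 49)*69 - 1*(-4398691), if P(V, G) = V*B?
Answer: 13189909/3 ≈ 4.3966e+6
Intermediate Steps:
P(V, G) = 6*V (P(V, G) = V*6 = 6*V)
P(1/27 - 1*5, 49)*69 - 1*(-4398691) = (6*(1/27 - 1*5))*69 - 1*(-4398691) = (6*(1/27 - 5))*69 + 4398691 = (6*(-134/27))*69 + 4398691 = -268/9*69 + 4398691 = -6164/3 + 4398691 = 13189909/3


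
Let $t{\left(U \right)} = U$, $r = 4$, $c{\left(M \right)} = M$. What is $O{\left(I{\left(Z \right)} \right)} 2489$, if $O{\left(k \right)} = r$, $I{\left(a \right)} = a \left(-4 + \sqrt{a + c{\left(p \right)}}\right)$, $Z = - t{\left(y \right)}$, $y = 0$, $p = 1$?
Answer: $9956$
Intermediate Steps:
$Z = 0$ ($Z = \left(-1\right) 0 = 0$)
$I{\left(a \right)} = a \left(-4 + \sqrt{1 + a}\right)$ ($I{\left(a \right)} = a \left(-4 + \sqrt{a + 1}\right) = a \left(-4 + \sqrt{1 + a}\right)$)
$O{\left(k \right)} = 4$
$O{\left(I{\left(Z \right)} \right)} 2489 = 4 \cdot 2489 = 9956$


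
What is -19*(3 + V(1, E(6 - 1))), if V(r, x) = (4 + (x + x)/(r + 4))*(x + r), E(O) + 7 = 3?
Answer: 399/5 ≈ 79.800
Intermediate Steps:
E(O) = -4 (E(O) = -7 + 3 = -4)
V(r, x) = (4 + 2*x/(4 + r))*(r + x) (V(r, x) = (4 + (2*x)/(4 + r))*(r + x) = (4 + 2*x/(4 + r))*(r + x))
-19*(3 + V(1, E(6 - 1))) = -19*(3 + 2*((-4)² + 2*1² + 8*1 + 8*(-4) + 3*1*(-4))/(4 + 1)) = -19*(3 + 2*(16 + 2*1 + 8 - 32 - 12)/5) = -19*(3 + 2*(⅕)*(16 + 2 + 8 - 32 - 12)) = -19*(3 + 2*(⅕)*(-18)) = -19*(3 - 36/5) = -19*(-21/5) = 399/5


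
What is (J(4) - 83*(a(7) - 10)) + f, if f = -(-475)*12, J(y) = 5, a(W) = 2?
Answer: 6369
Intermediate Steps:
f = 5700 (f = -95*(-60) = 5700)
(J(4) - 83*(a(7) - 10)) + f = (5 - 83*(2 - 10)) + 5700 = (5 - 83*(-8)) + 5700 = (5 + 664) + 5700 = 669 + 5700 = 6369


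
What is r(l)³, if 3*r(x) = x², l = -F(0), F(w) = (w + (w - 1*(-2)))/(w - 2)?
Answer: 1/27 ≈ 0.037037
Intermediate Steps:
F(w) = (2 + 2*w)/(-2 + w) (F(w) = (w + (w + 2))/(-2 + w) = (w + (2 + w))/(-2 + w) = (2 + 2*w)/(-2 + w))
l = 1 (l = -2*(1 + 0)/(-2 + 0) = -2/(-2) = -2*(-1)/2 = -1*(-1) = 1)
r(x) = x²/3
r(l)³ = ((⅓)*1²)³ = ((⅓)*1)³ = (⅓)³ = 1/27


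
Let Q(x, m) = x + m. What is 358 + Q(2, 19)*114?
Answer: 2752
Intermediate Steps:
Q(x, m) = m + x
358 + Q(2, 19)*114 = 358 + (19 + 2)*114 = 358 + 21*114 = 358 + 2394 = 2752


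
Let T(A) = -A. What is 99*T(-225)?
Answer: 22275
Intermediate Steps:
99*T(-225) = 99*(-1*(-225)) = 99*225 = 22275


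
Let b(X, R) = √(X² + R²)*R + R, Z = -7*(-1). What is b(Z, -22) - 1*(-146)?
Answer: 124 - 22*√533 ≈ -383.91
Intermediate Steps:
Z = 7
b(X, R) = R + R*√(R² + X²) (b(X, R) = √(R² + X²)*R + R = R*√(R² + X²) + R = R + R*√(R² + X²))
b(Z, -22) - 1*(-146) = -22*(1 + √((-22)² + 7²)) - 1*(-146) = -22*(1 + √(484 + 49)) + 146 = -22*(1 + √533) + 146 = (-22 - 22*√533) + 146 = 124 - 22*√533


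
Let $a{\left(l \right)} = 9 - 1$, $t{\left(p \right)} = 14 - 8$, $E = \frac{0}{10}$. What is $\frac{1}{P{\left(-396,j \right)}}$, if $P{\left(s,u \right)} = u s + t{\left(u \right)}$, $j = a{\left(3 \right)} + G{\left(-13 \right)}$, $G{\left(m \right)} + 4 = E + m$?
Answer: $\frac{1}{3570} \approx 0.00028011$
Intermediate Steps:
$E = 0$ ($E = 0 \cdot \frac{1}{10} = 0$)
$t{\left(p \right)} = 6$
$a{\left(l \right)} = 8$ ($a{\left(l \right)} = 9 - 1 = 8$)
$G{\left(m \right)} = -4 + m$ ($G{\left(m \right)} = -4 + \left(0 + m\right) = -4 + m$)
$j = -9$ ($j = 8 - 17 = -9$)
$P{\left(s,u \right)} = 6 + s u$ ($P{\left(s,u \right)} = u s + 6 = s u + 6 = 6 + s u$)
$\frac{1}{P{\left(-396,j \right)}} = \frac{1}{6 - -3564} = \frac{1}{6 + 3564} = \frac{1}{3570}$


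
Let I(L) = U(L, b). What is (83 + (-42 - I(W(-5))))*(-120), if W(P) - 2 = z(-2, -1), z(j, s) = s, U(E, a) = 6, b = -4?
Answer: -4200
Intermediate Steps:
W(P) = 1 (W(P) = 2 - 1 = 1)
I(L) = 6
(83 + (-42 - I(W(-5))))*(-120) = (83 + (-42 - 1*6))*(-120) = (83 + (-42 - 6))*(-120) = (83 - 48)*(-120) = 35*(-120) = -4200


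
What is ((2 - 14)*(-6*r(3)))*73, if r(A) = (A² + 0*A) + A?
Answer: 63072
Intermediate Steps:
r(A) = A + A² (r(A) = (A² + 0) + A = A² + A = A + A²)
((2 - 14)*(-6*r(3)))*73 = ((2 - 14)*(-18*(1 + 3)))*73 = -(-72)*3*4*73 = -(-72)*12*73 = -12*(-72)*73 = 864*73 = 63072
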